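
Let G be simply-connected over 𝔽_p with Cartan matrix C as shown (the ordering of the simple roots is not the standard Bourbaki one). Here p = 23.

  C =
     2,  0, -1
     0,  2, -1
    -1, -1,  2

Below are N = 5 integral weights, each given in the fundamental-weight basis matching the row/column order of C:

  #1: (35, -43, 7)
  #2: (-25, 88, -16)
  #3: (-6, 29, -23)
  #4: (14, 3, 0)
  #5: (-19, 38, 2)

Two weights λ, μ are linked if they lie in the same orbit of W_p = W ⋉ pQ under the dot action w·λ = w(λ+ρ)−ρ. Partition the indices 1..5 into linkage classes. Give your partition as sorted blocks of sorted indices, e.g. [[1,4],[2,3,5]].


Root system A_3: the 3×3 matrix C matches after relabeling.

Each λ_j+ρ reduced to Ā_23; 3-tuples below use C's row order:

    λ_1 → (8, 2, 2)
    λ_2 → (15, 4, 1)
    λ_3 → (15, 4, 1)
    λ_4 → (15, 4, 1)
    λ_5 → (15, 4, 1)

These 5 weights hit 2 W_23-dot-orbits; sizes (1, 4):

[[1], [2, 3, 4, 5]]


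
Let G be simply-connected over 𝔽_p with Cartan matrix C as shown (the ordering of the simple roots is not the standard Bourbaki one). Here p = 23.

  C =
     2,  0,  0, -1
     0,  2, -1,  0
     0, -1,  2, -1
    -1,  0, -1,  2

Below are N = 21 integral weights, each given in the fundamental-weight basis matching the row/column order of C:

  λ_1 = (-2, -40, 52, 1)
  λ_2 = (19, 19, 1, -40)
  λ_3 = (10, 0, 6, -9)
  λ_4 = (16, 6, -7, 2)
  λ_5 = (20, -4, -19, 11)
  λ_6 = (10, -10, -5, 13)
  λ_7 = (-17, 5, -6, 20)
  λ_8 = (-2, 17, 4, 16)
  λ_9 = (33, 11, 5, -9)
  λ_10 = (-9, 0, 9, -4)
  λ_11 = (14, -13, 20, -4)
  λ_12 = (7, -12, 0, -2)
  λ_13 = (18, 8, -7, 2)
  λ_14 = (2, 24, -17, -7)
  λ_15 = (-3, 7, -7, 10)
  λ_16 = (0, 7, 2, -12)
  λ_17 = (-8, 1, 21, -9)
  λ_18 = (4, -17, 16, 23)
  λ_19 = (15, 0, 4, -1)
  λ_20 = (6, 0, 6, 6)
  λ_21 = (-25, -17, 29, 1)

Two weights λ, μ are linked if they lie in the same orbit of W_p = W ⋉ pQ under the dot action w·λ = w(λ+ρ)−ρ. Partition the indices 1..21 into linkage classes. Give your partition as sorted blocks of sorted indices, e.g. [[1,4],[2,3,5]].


C ↔ A_4 under row/col permutation; |W(A_4)| = 120.

Alcove-folded reps (p=23, 21 weights, presented ϖ-order):

    λ_1 → (7, 1, 7, 7)
    λ_2 → (14, 1, 3, 3)
    λ_3 → (3, 0, 1, 7)
    λ_4 → (14, 1, 3, 3)
    λ_5 → (2, 2, 6, 3)
    λ_6 → (9, 2, 9, 1)
    λ_7 → (16, 1, 5, 0)
    λ_8 → (16, 1, 5, 0)
    λ_9 → (2, 2, 6, 3)
    λ_10 → (3, 0, 1, 7)
    λ_11 → (2, 2, 6, 3)
    λ_12 → (3, 0, 1, 7)
    λ_13 → (14, 1, 3, 3)
    λ_14 → (14, 1, 3, 3)
    λ_15 → (2, 2, 6, 3)
    λ_16 → (3, 0, 1, 7)
    λ_17 → (7, 1, 7, 7)
    λ_18 → (16, 1, 5, 0)
    λ_19 → (16, 1, 5, 0)
    λ_20 → (7, 1, 7, 7)
    λ_21 → (7, 1, 7, 7)

The 21 indices split into 6 linkage classes (same alcove rep ⇔ same W_23-dot-orbit):

[[1, 17, 20, 21], [2, 4, 13, 14], [3, 10, 12, 16], [5, 9, 11, 15], [6], [7, 8, 18, 19]]


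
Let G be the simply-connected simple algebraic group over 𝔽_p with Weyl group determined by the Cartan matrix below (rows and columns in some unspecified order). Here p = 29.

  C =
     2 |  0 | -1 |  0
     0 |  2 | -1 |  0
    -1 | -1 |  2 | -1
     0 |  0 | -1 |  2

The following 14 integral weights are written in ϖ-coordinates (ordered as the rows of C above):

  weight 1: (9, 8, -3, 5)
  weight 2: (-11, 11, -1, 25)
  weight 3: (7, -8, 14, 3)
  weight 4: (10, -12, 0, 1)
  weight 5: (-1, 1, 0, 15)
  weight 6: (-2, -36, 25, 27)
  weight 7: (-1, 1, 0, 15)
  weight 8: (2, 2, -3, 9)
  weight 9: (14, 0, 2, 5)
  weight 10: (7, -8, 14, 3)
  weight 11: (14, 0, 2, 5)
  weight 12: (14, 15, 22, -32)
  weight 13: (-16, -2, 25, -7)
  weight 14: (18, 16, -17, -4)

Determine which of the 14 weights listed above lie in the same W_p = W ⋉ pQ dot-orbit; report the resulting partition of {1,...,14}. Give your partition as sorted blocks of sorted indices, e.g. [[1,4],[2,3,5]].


Type D_4, rank 4, |W|=192; reorder rows/cols to standard.

W_29-reps of the 14 weights in Ā_29 (same 4-coord order as C):

  λ_1+ρ ↦ (8, 7, 2, 4) · λ_2+ρ ↦ (0, 2, 1, 16) · λ_3+ρ ↦ (8, 7, 2, 4) · λ_4+ρ ↦ (1, 1, 2, 8) · λ_5+ρ ↦ (0, 2, 1, 16) · λ_6+ρ ↦ (15, 1, 3, 6) · λ_7+ρ ↦ (0, 2, 1, 16) · λ_8+ρ ↦ (1, 1, 2, 8) · λ_9+ρ ↦ (15, 1, 3, 6) · λ_10+ρ ↦ (8, 7, 2, 4) · λ_11+ρ ↦ (15, 1, 3, 6) · λ_12+ρ ↦ (8, 7, 2, 4) · λ_13+ρ ↦ (15, 1, 3, 6) · λ_14+ρ ↦ (0, 2, 1, 16)

The 14 indices split into 4 linkage classes (same alcove rep ⇔ same W_29-dot-orbit):

[[1, 3, 10, 12], [2, 5, 7, 14], [4, 8], [6, 9, 11, 13]]


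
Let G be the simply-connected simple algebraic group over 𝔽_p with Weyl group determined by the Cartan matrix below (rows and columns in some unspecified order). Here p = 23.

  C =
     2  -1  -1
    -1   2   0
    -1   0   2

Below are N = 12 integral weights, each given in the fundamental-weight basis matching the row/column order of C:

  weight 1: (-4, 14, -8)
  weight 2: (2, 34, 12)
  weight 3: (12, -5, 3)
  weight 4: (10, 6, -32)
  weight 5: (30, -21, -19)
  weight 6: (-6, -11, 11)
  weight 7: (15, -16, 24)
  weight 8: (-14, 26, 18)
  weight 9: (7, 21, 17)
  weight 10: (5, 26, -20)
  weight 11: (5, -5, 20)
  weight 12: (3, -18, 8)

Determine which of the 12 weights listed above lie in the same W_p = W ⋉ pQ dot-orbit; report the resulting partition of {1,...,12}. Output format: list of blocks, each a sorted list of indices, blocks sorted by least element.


Type A_3, rank 3, |W|=24; reorder rows/cols to standard.

Ā_23 reps of the 12 weights (A_3, coords as presented):

    λ_1+ρ ↦ (7, 5, 3)
    λ_2+ρ ↦ (7, 5, 3)
    λ_3+ρ ↦ (9, 4, 4)
    λ_4+ρ ↦ (7, 5, 3)
    λ_5+ρ ↦ (7, 5, 3)
    λ_6+ρ ↦ (7, 5, 3)
    λ_7+ρ ↦ (2, 1, 5)
    λ_8+ρ ↦ (9, 4, 4)
    λ_9+ρ ↦ (2, 1, 5)
    λ_10+ρ ↦ (9, 4, 4)
    λ_11+ρ ↦ (2, 0, 17)
    λ_12+ρ ↦ (9, 4, 4)

Grouping the 12 weights by Ā_23-representative: 4 linkage classes.

[[1, 2, 4, 5, 6], [3, 8, 10, 12], [7, 9], [11]]


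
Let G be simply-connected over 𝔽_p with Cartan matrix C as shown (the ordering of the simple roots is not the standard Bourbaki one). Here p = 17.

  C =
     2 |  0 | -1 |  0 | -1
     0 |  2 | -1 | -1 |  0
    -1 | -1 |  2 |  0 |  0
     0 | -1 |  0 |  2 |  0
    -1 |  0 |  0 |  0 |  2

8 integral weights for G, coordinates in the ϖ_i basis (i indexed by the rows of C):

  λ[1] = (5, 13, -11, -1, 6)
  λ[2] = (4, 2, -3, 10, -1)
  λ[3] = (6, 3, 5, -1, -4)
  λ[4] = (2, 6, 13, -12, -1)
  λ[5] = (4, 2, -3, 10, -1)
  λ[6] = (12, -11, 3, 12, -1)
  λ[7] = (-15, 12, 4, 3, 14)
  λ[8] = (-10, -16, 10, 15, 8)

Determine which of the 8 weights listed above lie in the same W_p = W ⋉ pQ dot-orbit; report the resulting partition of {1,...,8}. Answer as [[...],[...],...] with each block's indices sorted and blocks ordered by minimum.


Root system A_5: the 5×5 matrix C matches after relabeling.

Alcove-folded reps (p=17, 8 weights, presented ϖ-order):

  1: (4, 4, 6, 0, 3);  2: (3, 1, 2, 11, 0);  3: (4, 4, 6, 0, 3);  4: (4, 4, 6, 0, 3);  5: (3, 1, 2, 11, 0);  6: (4, 4, 6, 0, 3);  7: (0, 2, 9, 1, 4);  8: (0, 2, 9, 1, 4)

Linkage partition of the 8 weights (3 classes, p=17):

[[1, 3, 4, 6], [2, 5], [7, 8]]


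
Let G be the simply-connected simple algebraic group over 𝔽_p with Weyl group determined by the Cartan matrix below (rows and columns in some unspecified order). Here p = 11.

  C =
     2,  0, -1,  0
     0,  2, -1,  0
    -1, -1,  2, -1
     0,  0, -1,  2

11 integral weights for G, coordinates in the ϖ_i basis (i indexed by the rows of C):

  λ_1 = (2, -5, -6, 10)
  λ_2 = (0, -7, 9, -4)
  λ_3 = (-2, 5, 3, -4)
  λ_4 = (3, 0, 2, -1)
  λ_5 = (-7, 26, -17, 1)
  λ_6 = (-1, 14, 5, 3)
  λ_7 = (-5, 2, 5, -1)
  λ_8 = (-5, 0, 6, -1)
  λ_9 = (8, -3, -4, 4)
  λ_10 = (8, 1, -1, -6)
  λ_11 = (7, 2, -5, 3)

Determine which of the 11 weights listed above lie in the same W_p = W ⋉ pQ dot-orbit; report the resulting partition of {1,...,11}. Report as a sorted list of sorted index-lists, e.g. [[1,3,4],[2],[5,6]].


Cartan matrix: type D_4 (|W|=192); un-permuting the 4 rows.

W_11-reps of the 11 weights in Ā_11 (same 4-coord order as C):

    1: (4, 3, 2, 0)
    2: (1, 6, 0, 3)
    3: (1, 6, 0, 3)
    4: (4, 1, 3, 0)
    5: (4, 3, 2, 0)
    6: (1, 6, 0, 3)
    7: (4, 3, 2, 0)
    8: (4, 1, 3, 0)
    9: (4, 3, 2, 0)
    10: (4, 3, 2, 0)
    11: (4, 1, 3, 0)

Partition of {1..11} into 3 W_11-dot-orbits:

[[1, 5, 7, 9, 10], [2, 3, 6], [4, 8, 11]]


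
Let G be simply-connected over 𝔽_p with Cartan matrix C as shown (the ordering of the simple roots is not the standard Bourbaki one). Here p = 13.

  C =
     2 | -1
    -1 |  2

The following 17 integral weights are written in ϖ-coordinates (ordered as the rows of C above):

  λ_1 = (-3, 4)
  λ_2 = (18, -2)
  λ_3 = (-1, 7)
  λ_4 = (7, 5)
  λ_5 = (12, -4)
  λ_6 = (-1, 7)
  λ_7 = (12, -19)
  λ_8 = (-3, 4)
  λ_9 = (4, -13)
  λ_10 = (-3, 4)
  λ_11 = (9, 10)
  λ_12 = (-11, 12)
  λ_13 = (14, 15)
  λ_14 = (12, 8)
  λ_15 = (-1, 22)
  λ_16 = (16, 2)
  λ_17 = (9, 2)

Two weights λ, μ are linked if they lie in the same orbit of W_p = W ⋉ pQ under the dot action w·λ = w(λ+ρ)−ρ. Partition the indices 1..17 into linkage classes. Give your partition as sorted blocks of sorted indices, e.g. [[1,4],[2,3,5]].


Dynkin diagram of C (from the 2 off-diagonal −1 entries): A_2.

Folding the 17 weights λ_j+ρ into Ā_13 (reps in the given 2-coord order):

  1: (2, 3) · 2: (7, 5) · 3: (0, 8) · 4: (7, 5) · 5: (10, 3) · 6: (0, 8) · 7: (0, 8) · 8: (2, 3) · 9: (7, 5) · 10: (2, 3) · 11: (2, 3) · 12: (10, 3) · 13: (2, 3) · 14: (4, 0) · 15: (10, 3) · 16: (6, 4) · 17: (10, 3)

These 17 weights hit 6 W_13-dot-orbits; sizes (5, 3, 3, 4, 1, 1):

[[1, 8, 10, 11, 13], [2, 4, 9], [3, 6, 7], [5, 12, 15, 17], [14], [16]]


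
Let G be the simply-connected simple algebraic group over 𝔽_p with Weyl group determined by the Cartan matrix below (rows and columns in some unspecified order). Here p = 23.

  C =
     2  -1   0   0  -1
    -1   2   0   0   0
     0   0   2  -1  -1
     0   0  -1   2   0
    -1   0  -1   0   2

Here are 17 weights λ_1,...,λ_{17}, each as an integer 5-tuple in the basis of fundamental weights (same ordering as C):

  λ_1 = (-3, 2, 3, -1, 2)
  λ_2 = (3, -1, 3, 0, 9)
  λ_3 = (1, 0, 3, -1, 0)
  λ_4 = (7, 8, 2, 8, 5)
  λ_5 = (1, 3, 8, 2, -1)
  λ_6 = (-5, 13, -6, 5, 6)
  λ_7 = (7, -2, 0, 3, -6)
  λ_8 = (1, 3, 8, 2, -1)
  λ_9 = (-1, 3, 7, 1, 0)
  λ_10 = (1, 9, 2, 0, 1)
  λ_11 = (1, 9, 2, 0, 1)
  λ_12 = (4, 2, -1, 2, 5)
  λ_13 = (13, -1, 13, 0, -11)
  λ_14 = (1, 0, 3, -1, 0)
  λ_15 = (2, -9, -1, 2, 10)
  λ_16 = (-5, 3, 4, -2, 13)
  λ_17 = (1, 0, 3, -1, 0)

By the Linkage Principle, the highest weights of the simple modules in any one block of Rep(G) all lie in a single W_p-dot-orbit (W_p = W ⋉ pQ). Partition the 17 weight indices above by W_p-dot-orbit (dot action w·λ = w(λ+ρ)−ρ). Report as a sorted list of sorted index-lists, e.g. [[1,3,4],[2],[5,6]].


C ↔ A_5 under row/col permutation; |W(A_5)| = 720.

Ā_23 reps of the 17 weights (A_5, coords as presented):

  λ_1 → (2, 1, 4, 0, 1)
  λ_2 → (4, 0, 4, 1, 10)
  λ_3 → (2, 1, 4, 0, 1)
  λ_4 → (5, 3, 0, 3, 6)
  λ_5 → (2, 4, 9, 3, 0)
  λ_6 → (2, 10, 3, 1, 2)
  λ_7 → (2, 1, 4, 0, 1)
  λ_8 → (2, 4, 9, 3, 0)
  λ_9 → (0, 4, 8, 2, 1)
  λ_10 → (2, 10, 3, 1, 2)
  λ_11 → (2, 10, 3, 1, 2)
  λ_12 → (5, 3, 0, 3, 6)
  λ_13 → (4, 0, 4, 1, 10)
  λ_14 → (2, 1, 4, 0, 1)
  λ_15 → (5, 3, 0, 3, 6)
  λ_16 → (4, 0, 4, 1, 10)
  λ_17 → (2, 1, 4, 0, 1)

Partition of {1..17} into 6 W_23-dot-orbits:

[[1, 3, 7, 14, 17], [2, 13, 16], [4, 12, 15], [5, 8], [6, 10, 11], [9]]


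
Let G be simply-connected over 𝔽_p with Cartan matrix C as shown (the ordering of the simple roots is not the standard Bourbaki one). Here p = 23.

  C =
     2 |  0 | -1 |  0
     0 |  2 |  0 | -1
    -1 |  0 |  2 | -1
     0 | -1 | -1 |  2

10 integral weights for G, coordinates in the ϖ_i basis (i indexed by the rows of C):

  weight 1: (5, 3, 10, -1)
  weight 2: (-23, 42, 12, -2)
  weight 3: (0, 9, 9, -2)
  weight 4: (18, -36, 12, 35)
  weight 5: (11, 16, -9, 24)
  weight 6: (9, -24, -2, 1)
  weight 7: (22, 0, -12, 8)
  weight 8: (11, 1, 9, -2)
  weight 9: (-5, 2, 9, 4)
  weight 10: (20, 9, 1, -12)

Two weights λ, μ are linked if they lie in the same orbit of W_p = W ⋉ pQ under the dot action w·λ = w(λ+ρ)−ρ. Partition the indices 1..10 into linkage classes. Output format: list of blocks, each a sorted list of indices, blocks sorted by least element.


Root system A_4: the 4×4 matrix C matches after relabeling.

Each λ_j+ρ reduced to Ā_23; 4-tuples below use C's row order:

  λ_1 → (6, 4, 11, 0);  λ_2 → (1, 9, 9, 1);  λ_3 → (1, 9, 9, 1);  λ_4 → (1, 9, 9, 1);  λ_5 → (6, 4, 11, 0);  λ_6 → (12, 1, 9, 1);  λ_7 → (12, 1, 9, 1);  λ_8 → (12, 1, 9, 1);  λ_9 → (4, 3, 6, 5);  λ_10 → (12, 1, 9, 1)

These 10 weights hit 4 W_23-dot-orbits; sizes (2, 3, 4, 1):

[[1, 5], [2, 3, 4], [6, 7, 8, 10], [9]]


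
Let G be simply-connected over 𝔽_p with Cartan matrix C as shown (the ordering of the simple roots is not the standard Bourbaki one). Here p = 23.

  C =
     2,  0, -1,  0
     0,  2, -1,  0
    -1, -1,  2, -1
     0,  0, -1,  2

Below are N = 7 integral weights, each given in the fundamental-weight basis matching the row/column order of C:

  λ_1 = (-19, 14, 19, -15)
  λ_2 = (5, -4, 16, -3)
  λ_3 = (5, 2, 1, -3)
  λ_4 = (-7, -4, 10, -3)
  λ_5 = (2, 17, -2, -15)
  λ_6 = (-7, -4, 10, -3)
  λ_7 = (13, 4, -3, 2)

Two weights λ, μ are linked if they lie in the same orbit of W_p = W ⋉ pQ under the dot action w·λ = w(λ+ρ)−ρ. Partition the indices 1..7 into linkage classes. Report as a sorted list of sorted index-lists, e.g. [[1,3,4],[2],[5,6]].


D_4 Cartan matrix, 4 simple roots permuted; ρ=(1,1,1,1).

Folding the 7 weights λ_j+ρ into Ā_23 (reps in the given 4-coord order):

  λ_1+ρ ↦ (6, 3, 0, 2);  λ_2+ρ ↦ (6, 3, 0, 2);  λ_3+ρ ↦ (6, 3, 0, 2);  λ_4+ρ ↦ (6, 3, 0, 2);  λ_5+ρ ↦ (12, 3, 2, 1);  λ_6+ρ ↦ (6, 3, 0, 2);  λ_7+ρ ↦ (12, 3, 2, 1)

Grouping the 7 weights by Ā_23-representative: 2 linkage classes.

[[1, 2, 3, 4, 6], [5, 7]]


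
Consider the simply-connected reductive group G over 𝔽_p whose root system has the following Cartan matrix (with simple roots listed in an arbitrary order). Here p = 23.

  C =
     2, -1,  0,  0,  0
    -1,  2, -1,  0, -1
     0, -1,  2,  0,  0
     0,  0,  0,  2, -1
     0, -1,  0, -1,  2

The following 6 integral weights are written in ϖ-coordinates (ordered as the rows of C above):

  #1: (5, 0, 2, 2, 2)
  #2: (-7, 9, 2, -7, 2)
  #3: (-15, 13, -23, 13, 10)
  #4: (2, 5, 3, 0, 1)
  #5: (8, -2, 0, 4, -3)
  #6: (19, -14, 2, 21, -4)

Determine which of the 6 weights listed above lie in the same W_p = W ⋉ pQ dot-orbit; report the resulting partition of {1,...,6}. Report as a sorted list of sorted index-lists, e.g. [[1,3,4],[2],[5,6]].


Root system D_5: the 5×5 matrix C matches after relabeling.

Ā_23 reps of the 6 weights (D_5, coords as presented):

    1: (6, 1, 3, 3, 3)
    2: (6, 1, 3, 3, 3)
    3: (6, 0, 2, 2, 1)
    4: (3, 6, 4, 1, 1)
    5: (6, 0, 2, 2, 1)
    6: (6, 1, 3, 3, 3)

Linkage partition of the 6 weights (3 classes, p=23):

[[1, 2, 6], [3, 5], [4]]


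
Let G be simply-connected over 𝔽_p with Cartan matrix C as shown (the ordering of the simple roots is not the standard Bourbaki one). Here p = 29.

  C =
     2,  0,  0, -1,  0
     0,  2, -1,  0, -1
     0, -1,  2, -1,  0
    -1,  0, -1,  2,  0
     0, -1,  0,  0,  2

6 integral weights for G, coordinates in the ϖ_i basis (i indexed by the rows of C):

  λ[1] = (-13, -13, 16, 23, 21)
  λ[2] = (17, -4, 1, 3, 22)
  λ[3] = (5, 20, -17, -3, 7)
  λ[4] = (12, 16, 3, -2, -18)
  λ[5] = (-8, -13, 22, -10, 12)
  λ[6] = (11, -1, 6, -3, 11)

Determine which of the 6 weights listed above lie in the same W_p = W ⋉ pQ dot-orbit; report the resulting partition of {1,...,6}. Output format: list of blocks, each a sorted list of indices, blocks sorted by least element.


Cartan matrix: type A_5 (|W|=720); un-permuting the 5 rows.

Alcove-folded reps (p=29, 6 weights, presented ϖ-order):

  1: (10, 0, 5, 2, 12)
  2: (3, 2, 1, 3, 5)
  3: (12, 3, 2, 4, 8)
  4: (8, 0, 3, 1, 13)
  5: (9, 7, 5, 2, 1)
  6: (10, 0, 5, 2, 12)

Partition of {1..6} into 5 W_29-dot-orbits:

[[1, 6], [2], [3], [4], [5]]


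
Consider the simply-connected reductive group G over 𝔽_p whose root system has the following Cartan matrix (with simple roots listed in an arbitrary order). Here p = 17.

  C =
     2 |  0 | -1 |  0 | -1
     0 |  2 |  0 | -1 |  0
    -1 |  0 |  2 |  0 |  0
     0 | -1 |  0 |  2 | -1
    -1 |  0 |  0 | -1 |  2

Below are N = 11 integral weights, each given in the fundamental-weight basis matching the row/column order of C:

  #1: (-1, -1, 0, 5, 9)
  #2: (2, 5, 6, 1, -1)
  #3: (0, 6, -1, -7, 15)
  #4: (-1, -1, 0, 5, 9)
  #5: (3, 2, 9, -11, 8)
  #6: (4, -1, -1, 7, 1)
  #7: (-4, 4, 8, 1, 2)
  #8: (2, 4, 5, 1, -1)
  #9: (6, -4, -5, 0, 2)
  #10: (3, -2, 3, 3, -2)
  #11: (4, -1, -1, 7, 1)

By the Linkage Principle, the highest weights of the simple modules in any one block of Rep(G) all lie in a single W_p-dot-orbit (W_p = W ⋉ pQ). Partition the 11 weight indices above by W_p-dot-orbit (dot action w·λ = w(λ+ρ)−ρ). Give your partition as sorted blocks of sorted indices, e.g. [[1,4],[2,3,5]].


A_5 Cartan matrix, 5 simple roots permuted; ρ=(1,1,1,1,1).

λ_j+ρ reflected into Ā_17 (⟨·,θ^∨⟩≤17); 5-tuples as given:

  [1] (0, 0, 1, 6, 10)
  [2] (3, 5, 6, 2, 0)
  [3] (0, 0, 1, 6, 10)
  [4] (0, 0, 1, 6, 10)
  [5] (3, 1, 4, 2, 1)
  [6] (5, 0, 0, 8, 2)
  [7] (3, 5, 6, 2, 0)
  [8] (3, 5, 6, 2, 0)
  [9] (3, 1, 4, 2, 1)
  [10] (3, 1, 4, 2, 1)
  [11] (5, 0, 0, 8, 2)

The 11 indices split into 4 linkage classes (same alcove rep ⇔ same W_17-dot-orbit):

[[1, 3, 4], [2, 7, 8], [5, 9, 10], [6, 11]]


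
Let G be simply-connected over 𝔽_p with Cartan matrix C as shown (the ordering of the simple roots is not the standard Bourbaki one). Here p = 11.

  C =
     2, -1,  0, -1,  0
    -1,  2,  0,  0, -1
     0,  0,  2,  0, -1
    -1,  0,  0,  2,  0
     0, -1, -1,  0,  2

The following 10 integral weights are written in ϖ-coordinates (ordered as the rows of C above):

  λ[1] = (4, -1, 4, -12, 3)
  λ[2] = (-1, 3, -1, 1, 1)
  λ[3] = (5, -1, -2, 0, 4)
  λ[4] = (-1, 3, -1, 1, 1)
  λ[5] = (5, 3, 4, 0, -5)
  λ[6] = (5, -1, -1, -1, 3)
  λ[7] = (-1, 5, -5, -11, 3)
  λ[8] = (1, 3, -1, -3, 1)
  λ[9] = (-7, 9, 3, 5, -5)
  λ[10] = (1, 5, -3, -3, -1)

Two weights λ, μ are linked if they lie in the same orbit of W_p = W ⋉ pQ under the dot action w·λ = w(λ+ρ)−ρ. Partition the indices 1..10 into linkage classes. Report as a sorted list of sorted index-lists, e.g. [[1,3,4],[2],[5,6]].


Root system A_5: the 5×5 matrix C matches after relabeling.

W_11-reps of the 10 weights in Ā_11 (same 5-coord order as C):

  [1] (0, 4, 0, 2, 2) · [2] (0, 4, 0, 2, 2) · [3] (6, 0, 0, 0, 4) · [4] (0, 4, 0, 2, 2) · [5] (6, 0, 0, 0, 4) · [6] (6, 0, 0, 0, 4) · [7] (6, 0, 0, 0, 4) · [8] (0, 4, 0, 2, 2) · [9] (6, 0, 0, 0, 4) · [10] (0, 4, 0, 2, 2)

The 10 indices split into 2 linkage classes (same alcove rep ⇔ same W_11-dot-orbit):

[[1, 2, 4, 8, 10], [3, 5, 6, 7, 9]]


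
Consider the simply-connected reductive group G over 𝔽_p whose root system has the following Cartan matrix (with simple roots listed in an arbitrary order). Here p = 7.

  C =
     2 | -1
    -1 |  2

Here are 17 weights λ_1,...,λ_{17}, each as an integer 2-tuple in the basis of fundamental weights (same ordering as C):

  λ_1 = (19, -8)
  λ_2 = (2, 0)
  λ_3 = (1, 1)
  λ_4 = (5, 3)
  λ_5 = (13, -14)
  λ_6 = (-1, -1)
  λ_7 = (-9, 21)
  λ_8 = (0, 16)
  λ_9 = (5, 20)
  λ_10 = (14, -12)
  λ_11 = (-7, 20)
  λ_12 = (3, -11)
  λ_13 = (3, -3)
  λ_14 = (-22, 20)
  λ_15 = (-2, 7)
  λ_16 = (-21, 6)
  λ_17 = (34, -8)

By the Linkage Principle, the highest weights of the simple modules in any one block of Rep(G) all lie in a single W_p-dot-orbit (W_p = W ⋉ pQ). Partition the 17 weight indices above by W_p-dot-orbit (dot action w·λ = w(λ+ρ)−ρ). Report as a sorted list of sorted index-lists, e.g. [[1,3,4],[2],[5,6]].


A_2 Cartan matrix, 2 simple roots permuted; ρ=(1,1).

Alcove-folded reps (p=7, 17 weights, presented ϖ-order):

    1: (6, 0)
    2: (3, 1)
    3: (2, 2)
    4: (3, 1)
    5: (6, 0)
    6: (0, 0)
    7: (0, 6)
    8: (3, 1)
    9: (6, 0)
    10: (3, 1)
    11: (0, 6)
    12: (3, 1)
    13: (2, 2)
    14: (0, 0)
    15: (0, 6)
    16: (0, 6)
    17: (0, 0)

These 17 weights hit 5 W_7-dot-orbits; sizes (3, 5, 2, 3, 4):

[[1, 5, 9], [2, 4, 8, 10, 12], [3, 13], [6, 14, 17], [7, 11, 15, 16]]


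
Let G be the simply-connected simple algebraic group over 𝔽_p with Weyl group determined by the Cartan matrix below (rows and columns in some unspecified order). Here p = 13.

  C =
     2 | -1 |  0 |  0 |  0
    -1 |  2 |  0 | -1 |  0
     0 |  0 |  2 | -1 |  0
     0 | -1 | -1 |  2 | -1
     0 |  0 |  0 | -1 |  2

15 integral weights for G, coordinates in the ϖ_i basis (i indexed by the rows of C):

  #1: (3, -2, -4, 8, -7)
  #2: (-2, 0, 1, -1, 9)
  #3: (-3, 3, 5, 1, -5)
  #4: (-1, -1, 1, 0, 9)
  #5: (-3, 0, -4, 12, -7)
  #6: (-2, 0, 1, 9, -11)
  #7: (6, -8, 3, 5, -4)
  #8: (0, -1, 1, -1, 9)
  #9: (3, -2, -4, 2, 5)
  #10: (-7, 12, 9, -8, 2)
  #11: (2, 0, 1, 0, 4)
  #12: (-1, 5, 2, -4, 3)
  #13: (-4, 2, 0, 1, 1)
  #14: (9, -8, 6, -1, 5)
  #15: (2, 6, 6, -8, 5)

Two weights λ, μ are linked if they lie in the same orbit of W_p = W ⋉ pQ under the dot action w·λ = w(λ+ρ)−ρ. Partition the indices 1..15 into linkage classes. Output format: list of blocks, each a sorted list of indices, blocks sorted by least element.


D_5 Cartan matrix, 5 simple roots permuted; ρ=(1,1,1,1,1).

Folding the 15 weights λ_j+ρ into Ā_13 (reps in the given 5-coord order):

  [1] (3, 0, 2, 1, 5);  [2] (1, 0, 2, 0, 10);  [3] (2, 0, 4, 2, 2);  [4] (1, 0, 2, 0, 10);  [5] (3, 0, 2, 1, 5);  [6] (1, 0, 2, 0, 10);  [7] (0, 3, 0, 3, 1);  [8] (1, 0, 2, 0, 10);  [9] (3, 0, 2, 1, 5);  [10] (0, 3, 0, 3, 1);  [11] (3, 0, 2, 1, 5);  [12] (0, 3, 0, 3, 1);  [13] (3, 0, 1, 2, 2);  [14] (0, 3, 0, 3, 1);  [15] (0, 3, 0, 3, 1)

The 15 indices split into 5 linkage classes (same alcove rep ⇔ same W_13-dot-orbit):

[[1, 5, 9, 11], [2, 4, 6, 8], [3], [7, 10, 12, 14, 15], [13]]


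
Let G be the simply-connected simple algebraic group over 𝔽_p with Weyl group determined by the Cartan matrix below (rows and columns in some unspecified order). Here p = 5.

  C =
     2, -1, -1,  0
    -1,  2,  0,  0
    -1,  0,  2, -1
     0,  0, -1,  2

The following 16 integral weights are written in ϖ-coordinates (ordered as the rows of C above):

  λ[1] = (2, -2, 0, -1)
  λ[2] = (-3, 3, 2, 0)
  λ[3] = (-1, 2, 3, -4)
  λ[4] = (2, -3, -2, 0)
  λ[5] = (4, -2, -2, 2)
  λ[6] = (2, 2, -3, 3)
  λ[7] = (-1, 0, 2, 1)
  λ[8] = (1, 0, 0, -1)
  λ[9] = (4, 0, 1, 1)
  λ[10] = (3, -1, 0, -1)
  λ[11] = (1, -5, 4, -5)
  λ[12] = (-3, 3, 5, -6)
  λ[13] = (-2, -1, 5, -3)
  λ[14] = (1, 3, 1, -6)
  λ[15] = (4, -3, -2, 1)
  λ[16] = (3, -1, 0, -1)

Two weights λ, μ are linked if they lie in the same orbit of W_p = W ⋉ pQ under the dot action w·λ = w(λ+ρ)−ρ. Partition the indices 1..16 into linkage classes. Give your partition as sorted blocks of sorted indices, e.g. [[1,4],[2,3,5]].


Type A_4, rank 4, |W|=120; reorder rows/cols to standard.

Ā_5 reps of the 16 weights (A_4, coords as presented):

  [1] (2, 1, 1, 0)
  [2] (2, 1, 1, 0)
  [3] (0, 1, 1, 1)
  [4] (0, 2, 1, 0)
  [5] (2, 1, 1, 0)
  [6] (1, 0, 1, 1)
  [7] (0, 0, 3, 1)
  [8] (2, 1, 1, 0)
  [9] (0, 2, 1, 0)
  [10] (4, 0, 1, 0)
  [11] (1, 0, 1, 1)
  [12] (0, 1, 1, 1)
  [13] (0, 0, 3, 1)
  [14] (1, 0, 1, 1)
  [15] (2, 1, 1, 0)
  [16] (4, 0, 1, 0)

Partition of {1..16} into 6 W_5-dot-orbits:

[[1, 2, 5, 8, 15], [3, 12], [4, 9], [6, 11, 14], [7, 13], [10, 16]]


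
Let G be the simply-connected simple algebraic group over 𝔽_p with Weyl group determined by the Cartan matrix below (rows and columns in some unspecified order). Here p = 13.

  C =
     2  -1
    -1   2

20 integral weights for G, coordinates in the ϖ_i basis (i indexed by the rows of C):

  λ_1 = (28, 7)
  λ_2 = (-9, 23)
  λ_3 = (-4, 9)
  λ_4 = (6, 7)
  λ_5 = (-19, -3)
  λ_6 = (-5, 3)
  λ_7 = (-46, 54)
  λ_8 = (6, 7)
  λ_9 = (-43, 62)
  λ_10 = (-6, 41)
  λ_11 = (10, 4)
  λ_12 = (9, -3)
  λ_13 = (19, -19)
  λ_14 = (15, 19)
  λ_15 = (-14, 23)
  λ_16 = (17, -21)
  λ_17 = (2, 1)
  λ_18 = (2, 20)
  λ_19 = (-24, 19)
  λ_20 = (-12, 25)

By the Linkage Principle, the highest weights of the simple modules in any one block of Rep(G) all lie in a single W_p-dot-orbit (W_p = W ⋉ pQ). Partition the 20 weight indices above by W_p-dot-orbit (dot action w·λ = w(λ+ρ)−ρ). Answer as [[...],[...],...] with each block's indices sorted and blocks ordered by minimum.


Root system A_2: the 2×2 matrix C matches after relabeling.

Folding the 20 weights λ_j+ρ into Ā_13 (reps in the given 2-coord order):

  λ_1 → (8, 2) · λ_2 → (3, 2) · λ_3 → (3, 7) · λ_4 → (5, 6) · λ_5 → (5, 6) · λ_6 → (4, 0) · λ_7 → (3, 7) · λ_8 → (5, 6) · λ_9 → (8, 2) · λ_10 → (3, 2) · λ_11 → (8, 2) · λ_12 → (8, 2) · λ_13 → (5, 6) · λ_14 → (3, 7) · λ_15 → (2, 0) · λ_16 → (5, 6) · λ_17 → (3, 2) · λ_18 → (8, 2) · λ_19 → (3, 7) · λ_20 → (2, 0)

6 distinct reps among the 20 weights ⇒ 6 W_13-linkage classes:

[[1, 9, 11, 12, 18], [2, 10, 17], [3, 7, 14, 19], [4, 5, 8, 13, 16], [6], [15, 20]]


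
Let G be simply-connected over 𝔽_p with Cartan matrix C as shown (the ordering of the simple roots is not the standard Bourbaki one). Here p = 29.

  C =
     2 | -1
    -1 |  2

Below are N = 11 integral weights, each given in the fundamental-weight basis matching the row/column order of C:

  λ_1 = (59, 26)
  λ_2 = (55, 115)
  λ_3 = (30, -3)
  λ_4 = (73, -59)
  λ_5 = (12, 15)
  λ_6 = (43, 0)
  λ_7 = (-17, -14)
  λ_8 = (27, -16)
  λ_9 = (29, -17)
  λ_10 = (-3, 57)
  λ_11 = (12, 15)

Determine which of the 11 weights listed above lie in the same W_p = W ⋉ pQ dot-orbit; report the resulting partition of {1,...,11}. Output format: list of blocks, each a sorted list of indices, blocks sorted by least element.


Cartan matrix: type A_2 (|W|=6); un-permuting the 2 rows.

λ_j+ρ reflected into Ā_29 (⟨·,θ^∨⟩≤29); 2-tuples as given:

  λ_1+ρ ↦ (27, 0);  λ_2+ρ ↦ (27, 0);  λ_3+ρ ↦ (27, 0);  λ_4+ρ ↦ (13, 16);  λ_5+ρ ↦ (13, 16);  λ_6+ρ ↦ (13, 15);  λ_7+ρ ↦ (13, 16);  λ_8+ρ ↦ (13, 15);  λ_9+ρ ↦ (13, 15);  λ_10+ρ ↦ (27, 0);  λ_11+ρ ↦ (13, 16)

Grouping the 11 weights by Ā_29-representative: 3 linkage classes.

[[1, 2, 3, 10], [4, 5, 7, 11], [6, 8, 9]]


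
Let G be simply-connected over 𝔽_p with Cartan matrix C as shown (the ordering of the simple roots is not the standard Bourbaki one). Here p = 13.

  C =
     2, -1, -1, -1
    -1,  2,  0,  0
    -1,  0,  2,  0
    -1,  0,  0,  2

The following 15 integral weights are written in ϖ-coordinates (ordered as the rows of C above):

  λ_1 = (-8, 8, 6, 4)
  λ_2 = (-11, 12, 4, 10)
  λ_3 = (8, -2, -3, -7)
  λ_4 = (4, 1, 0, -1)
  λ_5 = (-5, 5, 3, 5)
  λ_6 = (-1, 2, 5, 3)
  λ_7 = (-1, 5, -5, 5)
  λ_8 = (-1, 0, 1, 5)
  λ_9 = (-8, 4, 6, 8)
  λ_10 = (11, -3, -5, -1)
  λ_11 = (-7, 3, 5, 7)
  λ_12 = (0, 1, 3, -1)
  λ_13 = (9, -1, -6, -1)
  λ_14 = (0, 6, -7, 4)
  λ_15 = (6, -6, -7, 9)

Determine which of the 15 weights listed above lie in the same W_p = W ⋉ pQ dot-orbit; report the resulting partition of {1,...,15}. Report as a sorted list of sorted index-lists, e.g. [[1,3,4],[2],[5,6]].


Dynkin diagram of C (from the 6 off-diagonal −1 entries): D_4.

W_13-reps of the 15 weights in Ā_13 (same 4-coord order as C):

  λ_1+ρ ↦ (4, 2, 0, 2)
  λ_2+ρ ↦ (1, 2, 4, 0)
  λ_3+ρ ↦ (0, 1, 2, 6)
  λ_4+ρ ↦ (5, 2, 1, 0)
  λ_5+ρ ↦ (4, 2, 0, 2)
  λ_6+ρ ↦ (0, 3, 6, 4)
  λ_7+ρ ↦ (4, 2, 0, 2)
  λ_8+ρ ↦ (0, 1, 2, 6)
  λ_9+ρ ↦ (4, 2, 0, 2)
  λ_10+ρ ↦ (1, 2, 4, 0)
  λ_11+ρ ↦ (4, 2, 0, 2)
  λ_12+ρ ↦ (1, 2, 4, 0)
  λ_13+ρ ↦ (3, 0, 5, 0)
  λ_14+ρ ↦ (5, 2, 1, 0)
  λ_15+ρ ↦ (0, 1, 2, 6)

Partition of {1..15} into 6 W_13-dot-orbits:

[[1, 5, 7, 9, 11], [2, 10, 12], [3, 8, 15], [4, 14], [6], [13]]


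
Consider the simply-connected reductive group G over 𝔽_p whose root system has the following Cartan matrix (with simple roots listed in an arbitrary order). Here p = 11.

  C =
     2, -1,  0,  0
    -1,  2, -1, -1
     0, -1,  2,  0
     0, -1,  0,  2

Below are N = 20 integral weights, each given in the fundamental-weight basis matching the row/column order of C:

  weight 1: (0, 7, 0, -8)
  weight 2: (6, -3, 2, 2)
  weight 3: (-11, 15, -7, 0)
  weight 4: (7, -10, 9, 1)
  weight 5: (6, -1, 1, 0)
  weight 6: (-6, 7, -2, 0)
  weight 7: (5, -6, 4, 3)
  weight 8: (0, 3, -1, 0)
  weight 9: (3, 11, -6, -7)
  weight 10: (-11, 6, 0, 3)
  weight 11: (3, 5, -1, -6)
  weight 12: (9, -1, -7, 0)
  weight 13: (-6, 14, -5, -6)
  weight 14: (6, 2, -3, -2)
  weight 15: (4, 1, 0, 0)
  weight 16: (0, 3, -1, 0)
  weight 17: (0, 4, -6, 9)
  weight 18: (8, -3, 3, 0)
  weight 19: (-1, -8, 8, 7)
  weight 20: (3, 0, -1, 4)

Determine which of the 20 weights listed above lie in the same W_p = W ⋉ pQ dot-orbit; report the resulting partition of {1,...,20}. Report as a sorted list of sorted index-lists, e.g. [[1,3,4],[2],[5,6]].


D_4 Cartan matrix, 4 simple roots permuted; ρ=(1,1,1,1).

Alcove-folded reps (p=11, 20 weights, presented ϖ-order):

  λ_1 → (1, 1, 1, 7);  λ_2 → (5, 2, 1, 1);  λ_3 → (4, 1, 0, 5);  λ_4 → (1, 1, 1, 7);  λ_5 → (7, 0, 2, 1);  λ_6 → (5, 2, 1, 1);  λ_7 → (1, 4, 0, 1);  λ_8 → (1, 4, 0, 1);  λ_9 → (1, 4, 0, 1);  λ_10 → (7, 0, 2, 1);  λ_11 → (4, 1, 0, 5);  λ_12 → (4, 1, 0, 5);  λ_13 → (1, 4, 0, 1);  λ_14 → (7, 0, 2, 1);  λ_15 → (5, 2, 1, 1);  λ_16 → (1, 4, 0, 1);  λ_17 → (4, 1, 0, 5);  λ_18 → (7, 0, 2, 1);  λ_19 → (7, 0, 2, 1);  λ_20 → (4, 1, 0, 5)

Linkage partition of the 20 weights (5 classes, p=11):

[[1, 4], [2, 6, 15], [3, 11, 12, 17, 20], [5, 10, 14, 18, 19], [7, 8, 9, 13, 16]]


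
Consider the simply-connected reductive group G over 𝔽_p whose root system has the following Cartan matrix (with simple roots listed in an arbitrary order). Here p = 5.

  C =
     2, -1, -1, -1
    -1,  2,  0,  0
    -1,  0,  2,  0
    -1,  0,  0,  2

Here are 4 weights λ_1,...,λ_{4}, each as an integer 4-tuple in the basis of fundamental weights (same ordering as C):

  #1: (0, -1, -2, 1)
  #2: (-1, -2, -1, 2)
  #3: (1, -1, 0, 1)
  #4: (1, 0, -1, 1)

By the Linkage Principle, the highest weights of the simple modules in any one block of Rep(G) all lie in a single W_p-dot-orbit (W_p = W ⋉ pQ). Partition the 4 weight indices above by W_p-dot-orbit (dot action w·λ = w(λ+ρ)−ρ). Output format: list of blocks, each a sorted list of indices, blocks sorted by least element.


Dynkin diagram of C (from the 6 off-diagonal −1 entries): D_4.

Ā_5 reps of the 4 weights (D_4, coords as presented):

  [1] (0, 0, 1, 2) · [2] (0, 0, 1, 2) · [3] (0, 0, 1, 2) · [4] (0, 1, 0, 2)

2 distinct reps among the 4 weights ⇒ 2 W_5-linkage classes:

[[1, 2, 3], [4]]


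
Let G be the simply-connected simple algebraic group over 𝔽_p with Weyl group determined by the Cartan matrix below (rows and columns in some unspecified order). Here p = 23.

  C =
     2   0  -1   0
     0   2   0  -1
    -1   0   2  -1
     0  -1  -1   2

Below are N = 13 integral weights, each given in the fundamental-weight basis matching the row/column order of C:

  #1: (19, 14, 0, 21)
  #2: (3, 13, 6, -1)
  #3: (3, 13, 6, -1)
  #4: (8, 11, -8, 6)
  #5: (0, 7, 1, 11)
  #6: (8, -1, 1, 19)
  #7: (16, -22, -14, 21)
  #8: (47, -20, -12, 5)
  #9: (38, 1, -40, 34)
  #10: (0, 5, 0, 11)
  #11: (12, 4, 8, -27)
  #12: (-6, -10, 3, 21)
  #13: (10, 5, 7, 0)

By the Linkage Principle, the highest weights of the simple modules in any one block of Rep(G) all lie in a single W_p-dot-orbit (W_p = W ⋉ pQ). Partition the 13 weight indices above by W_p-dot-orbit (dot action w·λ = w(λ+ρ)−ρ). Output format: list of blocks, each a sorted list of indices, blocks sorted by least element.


Dynkin diagram of C (from the 6 off-diagonal −1 entries): A_4.

W_23-reps of the 13 weights in Ā_23 (same 4-coord order as C):

  [1] (1, 8, 2, 12)
  [2] (2, 12, 7, 0)
  [3] (2, 12, 7, 0)
  [4] (2, 12, 7, 0)
  [5] (1, 8, 2, 12)
  [6] (1, 8, 2, 12)
  [7] (1, 6, 1, 12)
  [8] (1, 6, 1, 12)
  [9] (2, 12, 7, 0)
  [10] (1, 6, 1, 12)
  [11] (1, 6, 1, 12)
  [12] (1, 6, 1, 12)
  [13] (8, 3, 8, 1)

Partition of {1..13} into 4 W_23-dot-orbits:

[[1, 5, 6], [2, 3, 4, 9], [7, 8, 10, 11, 12], [13]]


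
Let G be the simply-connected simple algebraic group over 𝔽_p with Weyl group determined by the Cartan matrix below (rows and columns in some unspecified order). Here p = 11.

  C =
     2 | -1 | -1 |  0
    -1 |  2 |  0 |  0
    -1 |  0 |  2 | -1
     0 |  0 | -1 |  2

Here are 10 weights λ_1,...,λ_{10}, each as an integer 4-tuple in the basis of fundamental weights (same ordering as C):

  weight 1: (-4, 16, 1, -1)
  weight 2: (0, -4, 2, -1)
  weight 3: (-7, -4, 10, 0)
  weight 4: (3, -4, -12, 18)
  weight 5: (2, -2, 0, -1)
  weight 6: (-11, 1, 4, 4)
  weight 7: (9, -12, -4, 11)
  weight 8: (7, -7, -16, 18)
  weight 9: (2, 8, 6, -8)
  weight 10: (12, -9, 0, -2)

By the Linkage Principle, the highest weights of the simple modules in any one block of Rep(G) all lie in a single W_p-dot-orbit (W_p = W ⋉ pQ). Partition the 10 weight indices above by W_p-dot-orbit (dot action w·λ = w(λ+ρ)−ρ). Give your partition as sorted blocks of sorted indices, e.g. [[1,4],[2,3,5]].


C ↔ A_4 under row/col permutation; |W(A_4)| = 120.

Each λ_j+ρ reduced to Ā_11; 4-tuples below use C's row order:

  1: (3, 5, 2, 0);  2: (2, 1, 1, 0);  3: (3, 5, 2, 0);  4: (2, 1, 1, 0);  5: (2, 1, 1, 0);  6: (3, 5, 2, 0);  7: (2, 1, 1, 0);  8: (3, 1, 2, 2);  9: (2, 1, 1, 0);  10: (3, 5, 2, 0)

Partition of {1..10} into 3 W_11-dot-orbits:

[[1, 3, 6, 10], [2, 4, 5, 7, 9], [8]]


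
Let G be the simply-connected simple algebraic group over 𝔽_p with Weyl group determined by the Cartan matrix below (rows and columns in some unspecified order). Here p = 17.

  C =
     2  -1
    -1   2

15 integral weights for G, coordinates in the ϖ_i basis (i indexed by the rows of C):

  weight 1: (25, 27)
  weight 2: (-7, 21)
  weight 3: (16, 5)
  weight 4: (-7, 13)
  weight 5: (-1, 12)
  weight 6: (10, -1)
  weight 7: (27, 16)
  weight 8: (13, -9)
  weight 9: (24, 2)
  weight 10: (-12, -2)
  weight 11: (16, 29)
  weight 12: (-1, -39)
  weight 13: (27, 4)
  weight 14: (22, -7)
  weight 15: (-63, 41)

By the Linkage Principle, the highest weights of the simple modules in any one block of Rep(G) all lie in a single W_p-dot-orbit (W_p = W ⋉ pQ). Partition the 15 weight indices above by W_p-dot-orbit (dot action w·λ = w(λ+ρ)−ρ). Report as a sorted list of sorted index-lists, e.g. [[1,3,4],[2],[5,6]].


A_2 Cartan matrix, 2 simple roots permuted; ρ=(1,1).

Each λ_j+ρ reduced to Ā_17; 2-tuples below use C's row order:

  λ_1 → (6, 8) · λ_2 → (1, 11) · λ_3 → (11, 0) · λ_4 → (6, 8) · λ_5 → (0, 13) · λ_6 → (11, 0) · λ_7 → (11, 0) · λ_8 → (6, 8) · λ_9 → (6, 8) · λ_10 → (1, 11) · λ_11 → (0, 13) · λ_12 → (0, 13) · λ_13 → (1, 11) · λ_14 → (11, 0) · λ_15 → (6, 8)

Partition of {1..15} into 4 W_17-dot-orbits:

[[1, 4, 8, 9, 15], [2, 10, 13], [3, 6, 7, 14], [5, 11, 12]]


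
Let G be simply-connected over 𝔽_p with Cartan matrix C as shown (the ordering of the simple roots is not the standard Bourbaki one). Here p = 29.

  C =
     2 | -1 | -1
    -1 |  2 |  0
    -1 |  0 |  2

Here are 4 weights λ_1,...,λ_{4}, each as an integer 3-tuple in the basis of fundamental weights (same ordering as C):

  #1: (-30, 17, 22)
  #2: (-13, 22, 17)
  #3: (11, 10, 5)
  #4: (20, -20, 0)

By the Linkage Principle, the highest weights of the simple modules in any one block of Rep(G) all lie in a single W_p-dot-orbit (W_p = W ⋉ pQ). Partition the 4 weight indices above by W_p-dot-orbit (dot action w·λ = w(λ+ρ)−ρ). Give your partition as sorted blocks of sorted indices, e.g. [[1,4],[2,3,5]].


C ↔ A_3 under row/col permutation; |W(A_3)| = 24.

Alcove-folded reps (p=29, 4 weights, presented ϖ-order):

  λ_1+ρ ↦ (12, 11, 6);  λ_2+ρ ↦ (12, 11, 6);  λ_3+ρ ↦ (12, 11, 6);  λ_4+ρ ↦ (2, 19, 1)

Grouping the 4 weights by Ā_29-representative: 2 linkage classes.

[[1, 2, 3], [4]]


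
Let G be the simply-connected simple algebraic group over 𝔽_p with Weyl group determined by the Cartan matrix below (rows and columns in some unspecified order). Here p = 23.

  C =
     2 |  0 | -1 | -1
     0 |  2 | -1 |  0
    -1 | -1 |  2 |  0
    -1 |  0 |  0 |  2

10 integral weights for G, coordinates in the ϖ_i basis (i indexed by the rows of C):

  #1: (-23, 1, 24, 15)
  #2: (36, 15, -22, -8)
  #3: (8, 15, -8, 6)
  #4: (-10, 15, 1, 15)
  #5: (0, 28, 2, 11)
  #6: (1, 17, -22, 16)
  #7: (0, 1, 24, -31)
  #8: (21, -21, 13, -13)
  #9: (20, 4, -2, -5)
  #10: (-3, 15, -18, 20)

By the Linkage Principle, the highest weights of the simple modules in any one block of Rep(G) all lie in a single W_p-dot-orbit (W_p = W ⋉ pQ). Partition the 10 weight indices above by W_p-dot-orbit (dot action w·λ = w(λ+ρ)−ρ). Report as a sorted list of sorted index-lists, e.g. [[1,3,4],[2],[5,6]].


C ↔ A_4 under row/col permutation; |W(A_4)| = 120.

Folding the 10 weights λ_j+ρ into Ā_23 (reps in the given 4-coord order):

    λ_1 → (16, 2, 1, 2)
    λ_2 → (2, 7, 7, 5)
    λ_3 → (2, 7, 7, 5)
    λ_4 → (2, 7, 7, 5)
    λ_5 → (3, 1, 6, 1)
    λ_6 → (16, 2, 1, 2)
    λ_7 → (16, 2, 1, 2)
    λ_8 → (3, 1, 6, 1)
    λ_9 → (16, 2, 1, 2)
    λ_10 → (16, 2, 1, 2)

3 distinct reps among the 10 weights ⇒ 3 W_23-linkage classes:

[[1, 6, 7, 9, 10], [2, 3, 4], [5, 8]]


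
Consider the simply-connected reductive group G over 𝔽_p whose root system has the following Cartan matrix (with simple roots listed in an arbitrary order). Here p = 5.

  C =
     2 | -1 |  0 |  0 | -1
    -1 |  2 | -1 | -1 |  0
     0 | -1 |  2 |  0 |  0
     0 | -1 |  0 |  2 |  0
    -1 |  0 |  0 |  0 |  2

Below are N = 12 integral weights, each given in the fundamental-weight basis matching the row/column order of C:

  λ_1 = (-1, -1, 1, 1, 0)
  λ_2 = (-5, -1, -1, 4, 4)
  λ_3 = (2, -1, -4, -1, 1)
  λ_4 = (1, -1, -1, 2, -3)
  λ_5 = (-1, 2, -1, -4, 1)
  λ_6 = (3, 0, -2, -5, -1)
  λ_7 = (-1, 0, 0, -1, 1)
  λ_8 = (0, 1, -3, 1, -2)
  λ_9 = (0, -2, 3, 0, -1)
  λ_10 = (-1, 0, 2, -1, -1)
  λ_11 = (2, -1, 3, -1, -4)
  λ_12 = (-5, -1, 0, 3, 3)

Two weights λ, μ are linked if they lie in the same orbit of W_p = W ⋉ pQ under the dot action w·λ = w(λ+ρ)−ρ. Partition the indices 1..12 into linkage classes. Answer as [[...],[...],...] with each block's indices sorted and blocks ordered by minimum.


D_5 Cartan matrix, 5 simple roots permuted; ρ=(1,1,1,1,1).

Ā_5 reps of the 12 weights (D_5, coords as presented):

  λ_1+ρ ↦ (0, 0, 2, 2, 1) · λ_2+ρ ↦ (0, 1, 3, 0, 0) · λ_3+ρ ↦ (0, 0, 0, 3, 2) · λ_4+ρ ↦ (0, 0, 0, 3, 2) · λ_5+ρ ↦ (0, 0, 0, 3, 2) · λ_6+ρ ↦ (0, 1, 3, 0, 0) · λ_7+ρ ↦ (0, 1, 1, 0, 2) · λ_8+ρ ↦ (0, 0, 2, 2, 1) · λ_9+ρ ↦ (0, 1, 3, 0, 0) · λ_10+ρ ↦ (0, 1, 3, 0, 0) · λ_11+ρ ↦ (0, 0, 2, 2, 1) · λ_12+ρ ↦ (0, 1, 3, 0, 0)

Linkage partition of the 12 weights (4 classes, p=5):

[[1, 8, 11], [2, 6, 9, 10, 12], [3, 4, 5], [7]]


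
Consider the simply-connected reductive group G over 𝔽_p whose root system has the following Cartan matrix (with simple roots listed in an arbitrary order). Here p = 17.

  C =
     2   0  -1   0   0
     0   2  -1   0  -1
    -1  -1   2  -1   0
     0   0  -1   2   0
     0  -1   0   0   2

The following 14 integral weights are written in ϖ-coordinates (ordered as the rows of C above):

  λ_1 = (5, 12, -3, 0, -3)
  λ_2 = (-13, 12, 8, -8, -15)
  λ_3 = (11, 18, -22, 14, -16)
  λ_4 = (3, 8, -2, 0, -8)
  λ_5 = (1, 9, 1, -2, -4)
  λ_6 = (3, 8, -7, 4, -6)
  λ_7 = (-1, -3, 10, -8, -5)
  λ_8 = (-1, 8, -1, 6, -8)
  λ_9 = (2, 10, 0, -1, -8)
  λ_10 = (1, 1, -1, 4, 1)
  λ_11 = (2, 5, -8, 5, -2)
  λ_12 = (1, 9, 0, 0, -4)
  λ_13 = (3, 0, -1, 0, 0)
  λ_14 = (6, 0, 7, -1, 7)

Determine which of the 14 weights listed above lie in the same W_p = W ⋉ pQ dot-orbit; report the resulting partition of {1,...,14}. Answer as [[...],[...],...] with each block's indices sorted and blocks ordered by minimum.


Type D_5, rank 5, |W|=1920; reorder rows/cols to standard.

Ā_17 reps of the 14 weights (D_5, coords as presented):

    1: (4, 1, 0, 1, 1)
    2: (2, 2, 1, 1, 3)
    3: (2, 2, 0, 5, 2)
    4: (3, 1, 1, 0, 7)
    5: (2, 2, 1, 1, 3)
    6: (2, 2, 1, 1, 3)
    7: (2, 2, 0, 5, 2)
    8: (0, 1, 0, 7, 7)
    9: (3, 1, 1, 0, 7)
    10: (2, 2, 0, 5, 2)
    11: (4, 1, 0, 1, 1)
    12: (2, 2, 1, 1, 3)
    13: (4, 1, 0, 1, 1)
    14: (0, 1, 0, 7, 7)

The 14 indices split into 5 linkage classes (same alcove rep ⇔ same W_17-dot-orbit):

[[1, 11, 13], [2, 5, 6, 12], [3, 7, 10], [4, 9], [8, 14]]
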